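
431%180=71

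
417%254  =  163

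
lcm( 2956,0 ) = 0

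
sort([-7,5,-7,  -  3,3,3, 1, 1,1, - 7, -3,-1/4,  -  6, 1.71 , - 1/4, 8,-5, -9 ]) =[-9, - 7, - 7,  -  7,-6,  -  5,-3, - 3, - 1/4,-1/4, 1,1,1,1.71, 3,3, 5,8]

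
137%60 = 17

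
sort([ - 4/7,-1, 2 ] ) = [ - 1,- 4/7, 2 ]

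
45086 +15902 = 60988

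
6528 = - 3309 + 9837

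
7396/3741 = 1+85/87=1.98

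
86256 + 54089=140345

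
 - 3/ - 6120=1/2040=0.00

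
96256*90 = 8663040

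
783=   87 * 9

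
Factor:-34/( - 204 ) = 1/6 = 2^( - 1 )*3^ ( - 1)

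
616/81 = 616/81 = 7.60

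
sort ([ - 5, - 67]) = [  -  67, -5 ]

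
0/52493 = 0 =0.00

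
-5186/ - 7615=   5186/7615 = 0.68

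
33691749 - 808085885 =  - 774394136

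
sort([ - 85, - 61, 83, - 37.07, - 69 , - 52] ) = [  -  85, - 69 , - 61, - 52,  -  37.07, 83]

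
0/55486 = 0 = 0.00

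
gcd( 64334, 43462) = 2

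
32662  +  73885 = 106547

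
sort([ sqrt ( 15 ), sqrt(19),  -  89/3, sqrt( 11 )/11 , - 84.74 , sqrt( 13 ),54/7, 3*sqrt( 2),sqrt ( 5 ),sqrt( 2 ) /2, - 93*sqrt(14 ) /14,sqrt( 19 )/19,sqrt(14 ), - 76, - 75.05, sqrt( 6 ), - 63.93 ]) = [ - 84.74, - 76, - 75.05, - 63.93, - 89/3, - 93*sqrt( 14 ) /14, sqrt (19 ) /19,sqrt ( 11) /11,sqrt ( 2)/2, sqrt(5 ),sqrt( 6) , sqrt ( 13),sqrt (14 ),sqrt( 15), 3 * sqrt ( 2 ),  sqrt(19 ),54/7]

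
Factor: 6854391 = 3^2 * 23^1 * 33113^1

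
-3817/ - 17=3817/17 =224.53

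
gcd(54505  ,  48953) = 1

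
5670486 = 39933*142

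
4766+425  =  5191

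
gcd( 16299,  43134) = 3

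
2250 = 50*45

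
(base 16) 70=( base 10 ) 112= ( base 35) 37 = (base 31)3j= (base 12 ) 94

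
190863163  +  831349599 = 1022212762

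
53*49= 2597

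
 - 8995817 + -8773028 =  - 17768845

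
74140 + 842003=916143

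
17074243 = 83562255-66488012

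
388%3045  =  388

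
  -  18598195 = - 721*25795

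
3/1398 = 1/466 = 0.00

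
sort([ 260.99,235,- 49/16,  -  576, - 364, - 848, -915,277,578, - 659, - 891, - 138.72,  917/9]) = [-915, - 891 , - 848, - 659, - 576, - 364, - 138.72, - 49/16,917/9,235,260.99,277,578]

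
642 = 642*1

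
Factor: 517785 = 3^1 *5^1*34519^1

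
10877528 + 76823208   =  87700736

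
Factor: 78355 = 5^1 * 15671^1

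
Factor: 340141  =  29^1* 37^1*317^1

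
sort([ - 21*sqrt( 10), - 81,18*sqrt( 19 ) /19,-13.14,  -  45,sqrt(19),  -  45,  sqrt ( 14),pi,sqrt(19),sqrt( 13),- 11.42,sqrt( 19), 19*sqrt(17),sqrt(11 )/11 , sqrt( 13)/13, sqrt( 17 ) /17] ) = [ - 81, - 21*sqrt(10 ), - 45, - 45, - 13.14,  -  11.42,sqrt( 17 )/17, sqrt( 13 )/13,sqrt ( 11)/11,  pi,sqrt( 13 ),sqrt( 14 ), 18 * sqrt( 19) /19,sqrt( 19 ),sqrt( 19 ),sqrt(19 ), 19 * sqrt(17 )]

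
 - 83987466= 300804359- 384791825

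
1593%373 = 101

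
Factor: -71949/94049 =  - 3^1 * 29^1*827^1*94049^ ( - 1 )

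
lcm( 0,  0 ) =0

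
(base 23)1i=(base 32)19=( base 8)51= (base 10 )41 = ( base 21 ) 1k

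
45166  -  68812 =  - 23646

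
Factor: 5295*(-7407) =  - 39220065  =  - 3^3 * 5^1*353^1*823^1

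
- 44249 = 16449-60698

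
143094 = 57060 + 86034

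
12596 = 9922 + 2674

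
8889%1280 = 1209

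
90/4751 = 90/4751= 0.02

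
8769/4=2192 + 1/4 = 2192.25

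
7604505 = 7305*1041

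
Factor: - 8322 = -2^1*3^1*19^1*73^1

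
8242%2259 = 1465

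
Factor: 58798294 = 2^1*29399147^1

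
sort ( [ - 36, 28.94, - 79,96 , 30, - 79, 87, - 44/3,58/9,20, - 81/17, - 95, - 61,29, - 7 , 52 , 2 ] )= [ - 95, - 79, - 79, - 61,  -  36, - 44/3, - 7, - 81/17,  2,  58/9,  20, 28.94,29,30,52, 87,  96] 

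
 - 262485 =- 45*5833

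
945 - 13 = 932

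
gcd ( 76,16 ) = 4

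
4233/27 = 156+7/9 = 156.78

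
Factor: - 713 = - 23^1  *  31^1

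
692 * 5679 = 3929868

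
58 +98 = 156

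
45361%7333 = 1363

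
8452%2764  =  160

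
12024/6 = 2004 = 2004.00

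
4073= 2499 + 1574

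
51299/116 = 442+ 27/116=   442.23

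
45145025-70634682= - 25489657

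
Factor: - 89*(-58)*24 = 2^4*3^1*29^1*89^1 = 123888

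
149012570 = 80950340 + 68062230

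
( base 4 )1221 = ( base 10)105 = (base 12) 89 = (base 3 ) 10220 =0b1101001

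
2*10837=21674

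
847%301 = 245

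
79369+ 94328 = 173697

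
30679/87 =30679/87 = 352.63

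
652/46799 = 652/46799= 0.01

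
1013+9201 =10214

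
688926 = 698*987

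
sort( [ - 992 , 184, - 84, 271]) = [-992, - 84  ,  184,271]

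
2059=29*71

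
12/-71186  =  -6/35593 = -  0.00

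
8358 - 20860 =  - 12502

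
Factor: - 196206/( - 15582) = 617/49 = 7^(-2 )*617^1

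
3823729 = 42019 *91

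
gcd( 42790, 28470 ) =10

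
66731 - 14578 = 52153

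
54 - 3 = 51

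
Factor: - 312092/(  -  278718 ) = 346/309 = 2^1* 3^( - 1)*103^( - 1)*173^1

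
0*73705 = 0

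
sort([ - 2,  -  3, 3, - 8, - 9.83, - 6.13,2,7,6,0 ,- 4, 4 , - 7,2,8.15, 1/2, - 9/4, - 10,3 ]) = [  -  10,  -  9.83, - 8, - 7, - 6.13, - 4, -3, - 9/4,-2,0, 1/2, 2,2 , 3,3,4,  6 , 7, 8.15 ] 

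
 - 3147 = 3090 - 6237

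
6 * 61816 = 370896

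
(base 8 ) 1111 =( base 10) 585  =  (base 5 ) 4320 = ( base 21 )16i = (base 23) 12A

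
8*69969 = 559752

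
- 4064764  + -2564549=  - 6629313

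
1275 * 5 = 6375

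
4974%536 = 150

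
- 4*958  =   - 3832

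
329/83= 3 + 80/83= 3.96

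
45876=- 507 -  - 46383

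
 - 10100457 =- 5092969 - 5007488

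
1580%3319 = 1580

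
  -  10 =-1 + -9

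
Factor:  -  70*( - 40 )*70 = 2^5*5^3*7^2=196000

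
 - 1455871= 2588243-4044114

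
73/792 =73/792 = 0.09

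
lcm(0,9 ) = 0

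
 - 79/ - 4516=79/4516 = 0.02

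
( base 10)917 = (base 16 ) 395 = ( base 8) 1625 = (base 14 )497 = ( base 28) 14L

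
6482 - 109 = 6373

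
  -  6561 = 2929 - 9490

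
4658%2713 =1945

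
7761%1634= 1225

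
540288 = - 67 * ( - 8064 ) 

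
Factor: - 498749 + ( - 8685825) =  - 9184574 = - 2^1*7^1 * 41^1*16001^1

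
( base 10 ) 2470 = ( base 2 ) 100110100110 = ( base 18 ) 7b4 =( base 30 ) 2MA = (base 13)1180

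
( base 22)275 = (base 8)2147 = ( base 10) 1127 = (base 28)1c7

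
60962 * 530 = 32309860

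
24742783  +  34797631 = 59540414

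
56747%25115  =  6517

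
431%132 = 35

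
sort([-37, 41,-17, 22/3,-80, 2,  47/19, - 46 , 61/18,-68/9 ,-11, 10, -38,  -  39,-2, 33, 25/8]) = [ - 80, - 46,-39, - 38,-37, - 17 ,-11, - 68/9, - 2, 2, 47/19, 25/8,61/18, 22/3, 10,33,  41]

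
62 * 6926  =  429412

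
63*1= 63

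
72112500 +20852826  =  92965326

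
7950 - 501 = 7449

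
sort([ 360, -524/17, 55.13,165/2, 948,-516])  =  [-516  , - 524/17,55.13 , 165/2, 360 , 948 ]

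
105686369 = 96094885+9591484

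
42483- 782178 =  - 739695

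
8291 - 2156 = 6135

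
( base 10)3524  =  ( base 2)110111000100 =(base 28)4do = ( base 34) 31M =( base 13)17B1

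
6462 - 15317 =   -  8855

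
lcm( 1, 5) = 5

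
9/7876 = 9/7876 =0.00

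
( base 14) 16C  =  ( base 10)292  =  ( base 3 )101211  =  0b100100100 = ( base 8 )444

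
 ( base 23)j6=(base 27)gb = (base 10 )443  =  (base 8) 673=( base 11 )373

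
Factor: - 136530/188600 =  - 2^(-2)*3^2*5^(-1)*23^(-1)*37^1  =  - 333/460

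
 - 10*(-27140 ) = 271400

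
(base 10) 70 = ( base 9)77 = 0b1000110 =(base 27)2g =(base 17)42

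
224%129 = 95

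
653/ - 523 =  - 2 + 393/523 =- 1.25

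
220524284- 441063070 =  - 220538786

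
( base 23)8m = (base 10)206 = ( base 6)542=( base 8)316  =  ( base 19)AG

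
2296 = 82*28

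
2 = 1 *2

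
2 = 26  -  24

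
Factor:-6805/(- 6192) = 2^(-4) * 3^( - 2)* 5^1*43^( - 1 ) * 1361^1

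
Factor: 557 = 557^1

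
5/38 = 5/38 =0.13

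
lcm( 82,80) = 3280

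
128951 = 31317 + 97634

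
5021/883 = 5021/883 =5.69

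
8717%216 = 77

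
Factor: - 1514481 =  - 3^1 *23^1*47^1*467^1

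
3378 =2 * 1689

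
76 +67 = 143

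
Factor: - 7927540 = -2^2*5^1*396377^1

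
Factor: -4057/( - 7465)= 5^ (  -  1 )*1493^( - 1 )*4057^1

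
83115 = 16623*5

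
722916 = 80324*9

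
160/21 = 160/21=7.62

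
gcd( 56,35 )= 7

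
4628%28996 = 4628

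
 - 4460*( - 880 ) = 3924800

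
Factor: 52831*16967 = 19^2*23^1*47^1*2297^1 = 896383577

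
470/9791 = 470/9791 = 0.05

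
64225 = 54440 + 9785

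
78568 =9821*8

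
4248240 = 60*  70804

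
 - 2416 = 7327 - 9743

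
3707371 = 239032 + 3468339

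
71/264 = 71/264 = 0.27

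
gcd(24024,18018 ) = 6006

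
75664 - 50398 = 25266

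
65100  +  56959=122059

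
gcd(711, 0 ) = 711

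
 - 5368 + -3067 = - 8435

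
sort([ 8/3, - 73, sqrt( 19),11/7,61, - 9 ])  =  [- 73, - 9,11/7,8/3,sqrt( 19),61]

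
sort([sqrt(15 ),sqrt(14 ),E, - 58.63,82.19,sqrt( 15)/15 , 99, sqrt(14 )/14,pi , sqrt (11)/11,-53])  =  [-58.63, - 53, sqrt(15 )/15, sqrt(14)/14,sqrt(11 )/11, E,pi, sqrt(14),sqrt( 15 ), 82.19,99]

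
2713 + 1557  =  4270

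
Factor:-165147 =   -  3^1*55049^1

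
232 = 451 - 219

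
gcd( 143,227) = 1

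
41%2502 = 41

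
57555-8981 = 48574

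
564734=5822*97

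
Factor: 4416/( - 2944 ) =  - 3/2 = - 2^(  -  1 )*3^1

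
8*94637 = 757096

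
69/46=3/2 = 1.50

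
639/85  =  639/85= 7.52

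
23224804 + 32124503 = 55349307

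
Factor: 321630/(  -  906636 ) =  - 2^( - 1)*5^1 * 71^1 * 151^1*75553^( - 1 ) =-53605/151106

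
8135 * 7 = 56945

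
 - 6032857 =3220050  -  9252907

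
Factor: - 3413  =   - 3413^1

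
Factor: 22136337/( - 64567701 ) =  - 2459593/7174189 =- 11^( - 1 )*  37^( - 1 )*281^1*8753^1*17627^( - 1) 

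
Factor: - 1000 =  -2^3 * 5^3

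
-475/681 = - 1 + 206/681 = - 0.70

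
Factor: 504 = 2^3 * 3^2 * 7^1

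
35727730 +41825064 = 77552794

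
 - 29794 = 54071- 83865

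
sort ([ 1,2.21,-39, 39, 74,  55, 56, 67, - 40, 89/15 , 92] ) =[-40,  -  39,  1, 2.21,89/15, 39,55,56, 67,74, 92]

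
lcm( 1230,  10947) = 109470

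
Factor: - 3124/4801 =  - 2^2*11^1*71^1*4801^( -1)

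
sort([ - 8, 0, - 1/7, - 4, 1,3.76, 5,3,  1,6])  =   [ - 8, - 4, -1/7, 0, 1, 1,3, 3.76,5,6] 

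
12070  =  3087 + 8983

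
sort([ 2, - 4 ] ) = [-4, 2 ]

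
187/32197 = 17/2927 = 0.01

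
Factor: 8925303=3^1 * 31^1*95971^1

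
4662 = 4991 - 329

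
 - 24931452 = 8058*( - 3094 ) 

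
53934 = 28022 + 25912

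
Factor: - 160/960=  - 1/6 = - 2^ ( - 1)*3^( - 1 )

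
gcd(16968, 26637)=3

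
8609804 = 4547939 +4061865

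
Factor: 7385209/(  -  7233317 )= - 568093/556409 = - 7^( - 1 )*61^1  *67^1*101^( - 1)*139^1 * 787^( - 1)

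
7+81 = 88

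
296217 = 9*32913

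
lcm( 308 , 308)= 308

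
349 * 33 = 11517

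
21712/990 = 21 + 461/495 = 21.93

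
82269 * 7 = 575883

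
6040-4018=2022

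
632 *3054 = 1930128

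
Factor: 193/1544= 1/8= 2^(-3 ) 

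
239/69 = 3 + 32/69 = 3.46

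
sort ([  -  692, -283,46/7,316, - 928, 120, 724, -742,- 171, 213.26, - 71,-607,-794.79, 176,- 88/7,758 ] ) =[ - 928 , -794.79, - 742, - 692, - 607, - 283, - 171, - 71, - 88/7, 46/7,120, 176,213.26, 316, 724,758 ]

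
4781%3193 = 1588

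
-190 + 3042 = 2852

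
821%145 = 96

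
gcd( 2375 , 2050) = 25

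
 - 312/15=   -  104/5= -20.80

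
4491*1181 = 5303871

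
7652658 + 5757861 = 13410519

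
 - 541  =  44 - 585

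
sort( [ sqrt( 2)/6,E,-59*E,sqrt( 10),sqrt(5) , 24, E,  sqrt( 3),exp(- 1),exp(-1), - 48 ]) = [-59*E, - 48, sqrt( 2) /6, exp( - 1 ),exp( - 1),  sqrt(3), sqrt( 5), E,E,sqrt( 10),24 ] 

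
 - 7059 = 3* ( - 2353 )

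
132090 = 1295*102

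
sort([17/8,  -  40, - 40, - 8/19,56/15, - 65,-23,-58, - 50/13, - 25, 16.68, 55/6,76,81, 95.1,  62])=[-65,-58,-40,-40, - 25, - 23, - 50/13, - 8/19,17/8 , 56/15,55/6,16.68,62, 76,81 , 95.1]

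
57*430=24510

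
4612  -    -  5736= 10348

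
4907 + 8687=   13594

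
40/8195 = 8/1639  =  0.00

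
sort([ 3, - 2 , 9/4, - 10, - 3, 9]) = [ - 10 , - 3,-2,9/4,3,9 ] 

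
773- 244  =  529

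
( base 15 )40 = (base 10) 60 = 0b111100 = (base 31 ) 1T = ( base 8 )74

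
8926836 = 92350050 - 83423214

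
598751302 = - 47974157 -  - 646725459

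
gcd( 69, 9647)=1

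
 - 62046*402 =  - 24942492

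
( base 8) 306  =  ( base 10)198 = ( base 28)72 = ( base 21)99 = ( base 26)7g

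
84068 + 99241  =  183309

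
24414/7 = 3487 + 5/7 = 3487.71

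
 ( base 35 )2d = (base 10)83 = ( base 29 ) 2P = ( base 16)53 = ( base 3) 10002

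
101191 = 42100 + 59091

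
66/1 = 66 =66.00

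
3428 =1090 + 2338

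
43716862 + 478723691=522440553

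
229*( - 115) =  - 26335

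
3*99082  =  297246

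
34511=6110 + 28401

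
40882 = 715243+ -674361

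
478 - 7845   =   - 7367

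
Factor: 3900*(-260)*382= - 2^5*3^1 * 5^3*13^2*191^1=- 387348000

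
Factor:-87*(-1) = 3^1 * 29^1 = 87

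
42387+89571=131958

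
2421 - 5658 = - 3237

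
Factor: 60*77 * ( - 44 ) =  - 2^4*3^1*5^1*7^1 * 11^2 = - 203280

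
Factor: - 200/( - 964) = 50/241 = 2^1 * 5^2*241^( - 1 )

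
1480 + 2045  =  3525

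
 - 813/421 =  - 2 + 29/421 = - 1.93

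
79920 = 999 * 80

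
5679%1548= 1035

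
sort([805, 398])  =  [ 398,805 ]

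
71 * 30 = 2130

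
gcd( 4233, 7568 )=1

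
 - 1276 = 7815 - 9091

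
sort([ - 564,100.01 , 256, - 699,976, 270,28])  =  [-699, - 564, 28,100.01,256,270,976] 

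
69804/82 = 34902/41  =  851.27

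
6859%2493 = 1873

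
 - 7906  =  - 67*118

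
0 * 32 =0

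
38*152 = 5776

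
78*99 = 7722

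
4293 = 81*53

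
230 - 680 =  - 450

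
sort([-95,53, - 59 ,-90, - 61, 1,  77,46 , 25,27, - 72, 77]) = [ -95, - 90,-72, - 61,-59, 1,25,  27, 46, 53, 77,77 ]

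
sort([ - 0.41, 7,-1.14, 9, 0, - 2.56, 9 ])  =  [-2.56, -1.14, - 0.41,0, 7, 9,9 ] 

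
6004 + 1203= 7207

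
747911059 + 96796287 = 844707346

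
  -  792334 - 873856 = - 1666190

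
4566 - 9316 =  -4750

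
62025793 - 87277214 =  - 25251421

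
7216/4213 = 656/383  =  1.71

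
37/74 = 1/2 = 0.50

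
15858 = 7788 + 8070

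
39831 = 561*71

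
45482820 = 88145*516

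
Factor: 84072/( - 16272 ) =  -31/6=-2^( -1 ) * 3^( -1)*31^1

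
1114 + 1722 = 2836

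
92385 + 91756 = 184141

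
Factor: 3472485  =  3^1*5^1*181^1*1279^1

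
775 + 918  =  1693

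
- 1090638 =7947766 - 9038404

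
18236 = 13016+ 5220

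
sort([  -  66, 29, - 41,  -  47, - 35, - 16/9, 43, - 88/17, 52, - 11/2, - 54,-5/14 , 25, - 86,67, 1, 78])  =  [ - 86,-66,-54, - 47, - 41,  -  35, - 11/2, - 88/17, - 16/9, - 5/14, 1, 25, 29, 43,52, 67, 78] 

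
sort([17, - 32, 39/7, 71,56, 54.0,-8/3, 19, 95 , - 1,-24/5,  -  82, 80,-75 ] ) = [ -82, - 75, - 32,-24/5,-8/3,-1, 39/7, 17, 19, 54.0,56, 71, 80,95]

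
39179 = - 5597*(  -  7 ) 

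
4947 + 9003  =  13950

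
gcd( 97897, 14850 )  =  1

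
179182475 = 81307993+97874482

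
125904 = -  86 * ( - 1464 ) 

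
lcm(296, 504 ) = 18648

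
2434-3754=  - 1320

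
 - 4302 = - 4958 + 656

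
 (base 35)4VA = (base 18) 1091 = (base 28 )7I3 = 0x176B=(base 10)5995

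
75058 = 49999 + 25059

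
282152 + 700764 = 982916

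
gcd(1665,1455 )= 15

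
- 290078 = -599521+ 309443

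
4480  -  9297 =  - 4817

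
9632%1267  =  763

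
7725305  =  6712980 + 1012325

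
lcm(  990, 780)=25740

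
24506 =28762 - 4256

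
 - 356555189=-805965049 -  - 449409860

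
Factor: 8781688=2^3*1097711^1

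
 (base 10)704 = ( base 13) 422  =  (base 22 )1a0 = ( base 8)1300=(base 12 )4a8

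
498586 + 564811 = 1063397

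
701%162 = 53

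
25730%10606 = 4518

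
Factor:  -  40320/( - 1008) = 40 = 2^3*5^1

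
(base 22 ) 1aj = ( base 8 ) 1323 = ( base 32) mj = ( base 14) 399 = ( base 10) 723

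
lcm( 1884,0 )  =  0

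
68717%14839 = 9361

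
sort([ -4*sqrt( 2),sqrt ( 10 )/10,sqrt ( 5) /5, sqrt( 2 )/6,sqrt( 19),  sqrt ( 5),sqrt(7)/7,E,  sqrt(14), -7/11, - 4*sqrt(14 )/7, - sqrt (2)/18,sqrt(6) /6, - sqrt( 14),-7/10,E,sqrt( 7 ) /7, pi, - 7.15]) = [ - 7.15, - 4*sqrt( 2 ), -sqrt(14 ),-4*sqrt(14)/7 , - 7/10, - 7/11,-sqrt ( 2 )/18, sqrt(2 )/6,sqrt( 10)/10 , sqrt(7)/7,sqrt ( 7 ) /7, sqrt( 6)/6,sqrt(5)/5 , sqrt(5), E, E, pi,sqrt ( 14),sqrt(19 )] 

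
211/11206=211/11206  =  0.02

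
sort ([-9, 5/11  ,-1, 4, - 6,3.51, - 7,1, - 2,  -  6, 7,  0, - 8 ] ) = [ - 9,  -  8, - 7, - 6, - 6,  -  2, - 1,0, 5/11, 1, 3.51,4, 7 ]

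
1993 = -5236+7229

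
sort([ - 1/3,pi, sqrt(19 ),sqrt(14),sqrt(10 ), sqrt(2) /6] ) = [ - 1/3,sqrt(2)/6,pi,sqrt( 10),sqrt( 14),sqrt(19)]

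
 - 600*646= - 387600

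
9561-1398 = 8163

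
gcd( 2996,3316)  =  4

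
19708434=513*38418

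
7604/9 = 7604/9=844.89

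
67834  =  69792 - 1958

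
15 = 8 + 7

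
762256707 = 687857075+74399632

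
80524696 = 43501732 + 37022964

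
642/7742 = 321/3871= 0.08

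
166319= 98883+67436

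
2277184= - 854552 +3131736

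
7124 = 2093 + 5031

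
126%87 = 39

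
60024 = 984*61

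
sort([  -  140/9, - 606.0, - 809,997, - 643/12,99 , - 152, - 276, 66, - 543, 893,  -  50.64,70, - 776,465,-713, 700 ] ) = [-809,-776, - 713, - 606.0,  -  543, - 276, - 152,  -  643/12, - 50.64, - 140/9,66, 70,99,465,700,893,997 ]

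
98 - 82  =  16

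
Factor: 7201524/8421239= 2^2*3^1 *11^1*17^( - 1)*71^( - 1) * 89^1*613^1*6977^( - 1)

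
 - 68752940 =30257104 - 99010044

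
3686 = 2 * 1843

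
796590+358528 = 1155118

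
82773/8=82773/8 =10346.62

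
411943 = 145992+265951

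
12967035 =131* 98985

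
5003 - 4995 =8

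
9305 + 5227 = 14532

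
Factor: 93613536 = 2^5*3^3*97^1*1117^1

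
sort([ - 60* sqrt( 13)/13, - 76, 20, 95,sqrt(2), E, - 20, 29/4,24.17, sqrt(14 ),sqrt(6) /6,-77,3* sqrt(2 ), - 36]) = [ - 77, - 76, - 36,-20, - 60*sqrt( 13 )/13, sqrt(6) /6,sqrt(2), E,  sqrt(14 ),3*sqrt( 2 ), 29/4, 20, 24.17, 95 ] 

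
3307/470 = 7 + 17/470 = 7.04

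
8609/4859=1 + 3750/4859 = 1.77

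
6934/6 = 1155 +2/3 = 1155.67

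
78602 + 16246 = 94848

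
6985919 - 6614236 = 371683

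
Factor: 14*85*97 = 2^1*5^1  *7^1*17^1*97^1= 115430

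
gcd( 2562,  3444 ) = 42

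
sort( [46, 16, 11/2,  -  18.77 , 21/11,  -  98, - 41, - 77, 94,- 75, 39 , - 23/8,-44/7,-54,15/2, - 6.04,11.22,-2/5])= [ - 98, - 77, - 75,-54,  -  41,-18.77, - 44/7,- 6.04,-23/8 , - 2/5,21/11, 11/2,15/2, 11.22,16, 39, 46, 94 ]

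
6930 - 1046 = 5884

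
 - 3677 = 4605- 8282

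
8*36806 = 294448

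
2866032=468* 6124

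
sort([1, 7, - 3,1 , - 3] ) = [-3,-3,1,1,  7 ]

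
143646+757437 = 901083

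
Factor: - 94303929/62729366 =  - 2^( - 1)*3^1*7^( - 1)*191^( - 1)*23459^( - 1)*31434643^1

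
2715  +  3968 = 6683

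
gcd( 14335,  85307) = 1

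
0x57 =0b1010111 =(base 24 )3F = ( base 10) 87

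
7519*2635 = 19812565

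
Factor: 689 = 13^1*53^1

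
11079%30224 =11079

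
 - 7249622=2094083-9343705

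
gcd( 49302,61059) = 3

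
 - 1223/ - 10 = 1223/10 =122.30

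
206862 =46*4497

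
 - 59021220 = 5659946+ - 64681166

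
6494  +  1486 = 7980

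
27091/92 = 294  +  43/92= 294.47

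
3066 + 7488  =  10554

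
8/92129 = 8/92129=   0.00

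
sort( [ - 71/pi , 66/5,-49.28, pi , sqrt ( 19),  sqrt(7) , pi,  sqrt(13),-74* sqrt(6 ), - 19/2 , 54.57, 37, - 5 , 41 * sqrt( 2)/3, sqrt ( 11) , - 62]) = [-74*sqrt(6),-62 ,-49.28,-71/pi, - 19/2,-5,  sqrt(7),pi, pi,  sqrt( 11),sqrt( 13), sqrt( 19),66/5,41*sqrt(2)/3,37,54.57]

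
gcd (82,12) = 2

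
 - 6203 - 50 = -6253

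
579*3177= 1839483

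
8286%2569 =579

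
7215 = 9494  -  2279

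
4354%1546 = 1262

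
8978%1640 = 778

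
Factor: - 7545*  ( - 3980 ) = 30029100 = 2^2 * 3^1*5^2 * 199^1*503^1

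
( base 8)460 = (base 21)ea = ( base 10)304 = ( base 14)17A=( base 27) B7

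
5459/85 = 5459/85 = 64.22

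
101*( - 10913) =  - 1102213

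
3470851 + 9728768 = 13199619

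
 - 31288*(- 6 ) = 187728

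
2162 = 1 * 2162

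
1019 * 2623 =2672837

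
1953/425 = 4 + 253/425  =  4.60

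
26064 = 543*48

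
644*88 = 56672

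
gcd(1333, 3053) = 43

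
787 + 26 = 813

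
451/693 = 41/63= 0.65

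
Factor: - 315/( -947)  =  3^2*5^1*7^1*947^(-1)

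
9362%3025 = 287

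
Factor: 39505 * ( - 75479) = - 2981797895 = - 5^1*7901^1 * 75479^1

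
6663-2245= 4418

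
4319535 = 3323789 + 995746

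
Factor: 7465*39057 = 291560505 = 3^1 * 5^1 * 47^1*277^1*1493^1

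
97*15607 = 1513879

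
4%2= 0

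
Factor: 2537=43^1 * 59^1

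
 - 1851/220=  -1851/220 = - 8.41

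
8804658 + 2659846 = 11464504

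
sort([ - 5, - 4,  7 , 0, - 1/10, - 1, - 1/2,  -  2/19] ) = [  -  5,-4,-1, - 1/2,-2/19, - 1/10, 0,7]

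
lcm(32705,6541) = 32705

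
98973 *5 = 494865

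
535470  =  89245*6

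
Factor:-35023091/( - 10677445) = 5^( - 1 )*17^(-1 )*137^1*151^1*1693^1* 125617^( - 1) 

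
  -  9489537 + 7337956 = -2151581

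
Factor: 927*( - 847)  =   - 785169= - 3^2*7^1*11^2*103^1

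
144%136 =8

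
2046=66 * 31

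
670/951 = 670/951=0.70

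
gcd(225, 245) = 5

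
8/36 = 2/9=0.22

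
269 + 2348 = 2617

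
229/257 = 229/257 = 0.89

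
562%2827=562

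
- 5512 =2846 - 8358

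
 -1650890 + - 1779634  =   - 3430524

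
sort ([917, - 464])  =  [ -464, 917] 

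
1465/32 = 1465/32 = 45.78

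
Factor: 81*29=2349= 3^4*29^1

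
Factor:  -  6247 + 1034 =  - 5213 = - 13^1 * 401^1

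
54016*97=5239552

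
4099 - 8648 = - 4549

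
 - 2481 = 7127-9608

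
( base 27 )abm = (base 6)55121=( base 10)7609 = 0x1DB9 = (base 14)2AB7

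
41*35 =1435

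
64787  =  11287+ 53500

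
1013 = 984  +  29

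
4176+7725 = 11901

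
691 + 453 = 1144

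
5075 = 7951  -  2876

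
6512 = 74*88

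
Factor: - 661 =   -  661^1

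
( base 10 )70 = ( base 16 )46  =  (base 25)2K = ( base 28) 2e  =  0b1000110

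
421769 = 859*491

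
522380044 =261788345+260591699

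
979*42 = 41118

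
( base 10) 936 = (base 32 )T8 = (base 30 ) 116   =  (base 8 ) 1650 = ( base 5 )12221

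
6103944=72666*84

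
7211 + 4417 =11628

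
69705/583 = 119+ 328/583 = 119.56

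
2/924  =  1/462 = 0.00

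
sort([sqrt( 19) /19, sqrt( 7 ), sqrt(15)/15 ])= [sqrt( 19 ) /19, sqrt(15 ) /15,sqrt( 7) ]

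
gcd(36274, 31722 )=2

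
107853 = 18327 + 89526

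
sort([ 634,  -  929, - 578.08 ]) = [  -  929, - 578.08,  634]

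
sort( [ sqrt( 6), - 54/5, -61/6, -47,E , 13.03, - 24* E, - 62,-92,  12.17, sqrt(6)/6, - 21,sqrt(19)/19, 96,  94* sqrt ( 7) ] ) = [ - 92, - 24*E, - 62, - 47, -21  ,  -  54/5, - 61/6,sqrt( 19 ) /19,sqrt( 6) /6,sqrt( 6),E,12.17,13.03,96,94 *sqrt( 7) ] 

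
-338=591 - 929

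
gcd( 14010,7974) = 6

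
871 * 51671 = 45005441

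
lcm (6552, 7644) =45864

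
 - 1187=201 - 1388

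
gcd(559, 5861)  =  1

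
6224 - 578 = 5646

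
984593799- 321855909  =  662737890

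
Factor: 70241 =70241^1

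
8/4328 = 1/541 = 0.00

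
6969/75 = 92 + 23/25 = 92.92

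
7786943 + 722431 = 8509374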